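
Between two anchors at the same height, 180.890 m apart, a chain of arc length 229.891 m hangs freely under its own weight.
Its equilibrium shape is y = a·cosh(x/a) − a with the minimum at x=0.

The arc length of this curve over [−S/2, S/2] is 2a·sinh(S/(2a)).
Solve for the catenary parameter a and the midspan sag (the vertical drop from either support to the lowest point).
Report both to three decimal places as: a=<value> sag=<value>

a=73.663 sag=62.861

seed: a₀ = √(S³/(24(L−S))) = √(180.890³/(24·49.001)) = 70.943685
iter 1: u=1.274884  f(a)=+4.140e+00  f'(a)=-1.619e+00  a ← 70.943685 − (+4.140e+00/-1.619e+00) = 73.500108
iter 2: u=1.230542  f(a)=+2.343e-01  f'(a)=-1.441e+00  a ← 73.500108 − (+2.343e-01/-1.441e+00) = 73.662718
iter 3: u=1.227826  f(a)=+8.500e-04  f'(a)=-1.430e+00  a ← 73.662718 − (+8.500e-04/-1.430e+00) = 73.663312
iter 4: u=1.227816  f(a)=+1.128e-08  f'(a)=-1.430e+00  a ← 73.663312 − (+1.128e-08/-1.430e+00) = 73.663312
iter 5: u=1.227816  f(a)=-2.842e-14  f'(a)=-1.430e+00  a ← 73.663312 − (-2.842e-14/-1.430e+00) = 73.663312
converged: |Δa| < 1e-12 after 5 iterations
sag = a·(cosh(S/(2a)) − 1) = 73.663312·(cosh(1.227816) − 1) = 62.860501
T_max/T_min = cosh(S/(2a)) = 1.853349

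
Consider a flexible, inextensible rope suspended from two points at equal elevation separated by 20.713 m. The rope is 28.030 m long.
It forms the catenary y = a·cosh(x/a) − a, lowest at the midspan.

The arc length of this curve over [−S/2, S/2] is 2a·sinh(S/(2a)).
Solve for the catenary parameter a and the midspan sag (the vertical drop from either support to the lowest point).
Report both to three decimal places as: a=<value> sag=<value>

seed: a₀ = √(S³/(24(L−S))) = √(20.713³/(24·7.317)) = 7.113648
iter 1: u=1.455863  f(a)=+8.157e-01  f'(a)=-2.528e+00  a ← 7.113648 − (+8.157e-01/-2.528e+00) = 7.436390
iter 2: u=1.392679  f(a)=+5.880e-02  f'(a)=-2.175e+00  a ← 7.436390 − (+5.880e-02/-2.175e+00) = 7.463422
iter 3: u=1.387634  f(a)=+3.580e-04  f'(a)=-2.149e+00  a ← 7.463422 − (+3.580e-04/-2.149e+00) = 7.463589
iter 4: u=1.387603  f(a)=+1.345e-08  f'(a)=-2.149e+00  a ← 7.463589 − (+1.345e-08/-2.149e+00) = 7.463589
iter 5: u=1.387603  f(a)=+7.105e-15  f'(a)=-2.149e+00  a ← 7.463589 − (+7.105e-15/-2.149e+00) = 7.463589
converged: |Δa| < 1e-12 after 5 iterations
sag = a·(cosh(S/(2a)) − 1) = 7.463589·(cosh(1.387603) − 1) = 8.414868
T_max/T_min = cosh(S/(2a)) = 2.127456

a=7.464 sag=8.415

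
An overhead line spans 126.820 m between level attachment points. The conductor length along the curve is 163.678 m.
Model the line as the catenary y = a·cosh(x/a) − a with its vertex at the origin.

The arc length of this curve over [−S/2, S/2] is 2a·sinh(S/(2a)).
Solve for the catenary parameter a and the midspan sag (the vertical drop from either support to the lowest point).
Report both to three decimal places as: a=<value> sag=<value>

a=49.986 sag=45.911

seed: a₀ = √(S³/(24(L−S))) = √(126.820³/(24·36.858)) = 48.018669
iter 1: u=1.320528  f(a)=+3.350e+00  f'(a)=-1.820e+00  a ← 48.018669 − (+3.350e+00/-1.820e+00) = 49.859446
iter 2: u=1.271775  f(a)=+2.023e-01  f'(a)=-1.606e+00  a ← 49.859446 − (+2.023e-01/-1.606e+00) = 49.985378
iter 3: u=1.268571  f(a)=+8.423e-04  f'(a)=-1.593e+00  a ← 49.985378 − (+8.423e-04/-1.593e+00) = 49.985907
iter 4: u=1.268558  f(a)=+1.474e-08  f'(a)=-1.593e+00  a ← 49.985907 − (+1.474e-08/-1.593e+00) = 49.985907
iter 5: u=1.268558  f(a)=+0.000e+00  f'(a)=-1.593e+00  a ← 49.985907 − (+0.000e+00/-1.593e+00) = 49.985907
converged: |Δa| < 1e-12 after 5 iterations
sag = a·(cosh(S/(2a)) − 1) = 49.985907·(cosh(1.268558) − 1) = 45.910980
T_max/T_min = cosh(S/(2a)) = 1.918478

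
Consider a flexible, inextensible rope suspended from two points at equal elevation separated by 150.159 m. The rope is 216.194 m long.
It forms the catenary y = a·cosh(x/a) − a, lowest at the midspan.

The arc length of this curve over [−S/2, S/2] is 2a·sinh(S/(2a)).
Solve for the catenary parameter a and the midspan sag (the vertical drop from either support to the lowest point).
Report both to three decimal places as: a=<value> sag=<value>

seed: a₀ = √(S³/(24(L−S))) = √(150.159³/(24·66.035)) = 46.220468
iter 1: u=1.624378  f(a)=+9.280e+00  f'(a)=-3.686e+00  a ← 46.220468 − (+9.280e+00/-3.686e+00) = 48.738088
iter 2: u=1.540469  f(a)=+8.122e-01  f'(a)=-3.067e+00  a ← 48.738088 − (+8.122e-01/-3.067e+00) = 49.002929
iter 3: u=1.532143  f(a)=+7.539e-03  f'(a)=-3.010e+00  a ← 49.002929 − (+7.539e-03/-3.010e+00) = 49.005434
iter 4: u=1.532065  f(a)=+6.629e-07  f'(a)=-3.009e+00  a ← 49.005434 − (+6.629e-07/-3.009e+00) = 49.005434
iter 5: u=1.532065  f(a)=+0.000e+00  f'(a)=-3.009e+00  a ← 49.005434 − (+0.000e+00/-3.009e+00) = 49.005434
converged: |Δa| < 1e-12 after 5 iterations
sag = a·(cosh(S/(2a)) − 1) = 49.005434·(cosh(1.532065) − 1) = 69.681103
T_max/T_min = cosh(S/(2a)) = 2.421906

a=49.005 sag=69.681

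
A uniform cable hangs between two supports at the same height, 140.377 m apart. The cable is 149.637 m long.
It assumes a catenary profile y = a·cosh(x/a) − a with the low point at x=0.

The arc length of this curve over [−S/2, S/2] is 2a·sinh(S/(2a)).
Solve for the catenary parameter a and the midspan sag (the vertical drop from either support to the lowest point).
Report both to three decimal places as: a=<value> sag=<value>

a=112.654 sag=22.582

seed: a₀ = √(S³/(24(L−S))) = √(140.377³/(24·9.260)) = 111.566246
iter 1: u=0.629119  f(a)=+1.850e-01  f'(a)=-1.727e-01  a ← 111.566246 − (+1.850e-01/-1.727e-01) = 112.637622
iter 2: u=0.623135  f(a)=+2.699e-03  f'(a)=-1.677e-01  a ← 112.637622 − (+2.699e-03/-1.677e-01) = 112.653718
iter 3: u=0.623046  f(a)=+5.931e-07  f'(a)=-1.676e-01  a ← 112.653718 − (+5.931e-07/-1.676e-01) = 112.653721
iter 4: u=0.623046  f(a)=+0.000e+00  f'(a)=-1.676e-01  a ← 112.653721 − (+0.000e+00/-1.676e-01) = 112.653721
converged: |Δa| < 1e-12 after 4 iterations
sag = a·(cosh(S/(2a)) − 1) = 112.653721·(cosh(0.623046) − 1) = 22.581884
T_max/T_min = cosh(S/(2a)) = 1.200454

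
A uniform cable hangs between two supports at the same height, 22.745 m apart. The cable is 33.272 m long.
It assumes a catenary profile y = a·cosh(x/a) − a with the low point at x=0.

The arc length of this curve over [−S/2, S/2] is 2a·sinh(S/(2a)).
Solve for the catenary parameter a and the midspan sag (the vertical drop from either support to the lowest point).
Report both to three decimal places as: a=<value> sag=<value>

seed: a₀ = √(S³/(24(L−S))) = √(22.745³/(24·10.527)) = 6.824502
iter 1: u=1.666422  f(a)=+1.562e+00  f'(a)=-4.031e+00  a ← 6.824502 − (+1.562e+00/-4.031e+00) = 7.212005
iter 2: u=1.576885  f(a)=+1.429e-01  f'(a)=-3.324e+00  a ← 7.212005 − (+1.429e-01/-3.324e+00) = 7.254997
iter 3: u=1.567540  f(a)=+1.463e-03  f'(a)=-3.257e+00  a ← 7.254997 − (+1.463e-03/-3.257e+00) = 7.255446
iter 4: u=1.567443  f(a)=+1.566e-07  f'(a)=-3.256e+00  a ← 7.255446 − (+1.566e-07/-3.256e+00) = 7.255446
iter 5: u=1.567443  f(a)=+7.105e-15  f'(a)=-3.256e+00  a ← 7.255446 − (+7.105e-15/-3.256e+00) = 7.255446
converged: |Δa| < 1e-12 after 5 iterations
sag = a·(cosh(S/(2a)) − 1) = 7.255446·(cosh(1.567443) − 1) = 10.893879
T_max/T_min = cosh(S/(2a)) = 2.501476

a=7.255 sag=10.894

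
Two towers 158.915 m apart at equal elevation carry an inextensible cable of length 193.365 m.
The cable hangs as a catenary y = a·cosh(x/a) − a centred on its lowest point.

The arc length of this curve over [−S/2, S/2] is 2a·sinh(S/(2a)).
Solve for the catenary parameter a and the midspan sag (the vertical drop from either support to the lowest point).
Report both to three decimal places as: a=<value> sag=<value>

a=71.831 sag=48.615

seed: a₀ = √(S³/(24(L−S))) = √(158.915³/(24·34.450)) = 69.670208
iter 1: u=1.140480  f(a)=+2.311e+00  f'(a)=-1.124e+00  a ← 69.670208 − (+2.311e+00/-1.124e+00) = 71.726899
iter 2: u=1.107778  f(a)=+1.063e-01  f'(a)=-1.022e+00  a ← 71.726899 − (+1.063e-01/-1.022e+00) = 71.830848
iter 3: u=1.106175  f(a)=+2.488e-04  f'(a)=-1.018e+00  a ← 71.830848 − (+2.488e-04/-1.018e+00) = 71.831093
iter 4: u=1.106171  f(a)=+1.370e-09  f'(a)=-1.018e+00  a ← 71.831093 − (+1.370e-09/-1.018e+00) = 71.831093
iter 5: u=1.106171  f(a)=-5.684e-14  f'(a)=-1.018e+00  a ← 71.831093 − (-5.684e-14/-1.018e+00) = 71.831093
converged: |Δa| < 1e-12 after 5 iterations
sag = a·(cosh(S/(2a)) − 1) = 71.831093·(cosh(1.106171) − 1) = 48.614794
T_max/T_min = cosh(S/(2a)) = 1.676793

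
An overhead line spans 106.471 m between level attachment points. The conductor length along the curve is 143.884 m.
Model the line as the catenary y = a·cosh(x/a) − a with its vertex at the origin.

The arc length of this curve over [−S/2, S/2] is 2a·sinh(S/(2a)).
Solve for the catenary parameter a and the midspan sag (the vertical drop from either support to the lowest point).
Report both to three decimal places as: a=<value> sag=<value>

a=38.458 sag=43.118

seed: a₀ = √(S³/(24(L−S))) = √(106.471³/(24·37.413)) = 36.663178
iter 1: u=1.452015  f(a)=+4.148e+00  f'(a)=-2.505e+00  a ← 36.663178 − (+4.148e+00/-2.505e+00) = 38.319088
iter 2: u=1.389268  f(a)=+2.976e-01  f'(a)=-2.157e+00  a ← 38.319088 − (+2.976e-01/-2.157e+00) = 38.457025
iter 3: u=1.384285  f(a)=+1.793e-03  f'(a)=-2.131e+00  a ← 38.457025 − (+1.793e-03/-2.131e+00) = 38.457866
iter 4: u=1.384255  f(a)=+6.598e-08  f'(a)=-2.131e+00  a ← 38.457866 − (+6.598e-08/-2.131e+00) = 38.457866
iter 5: u=1.384255  f(a)=+0.000e+00  f'(a)=-2.131e+00  a ← 38.457866 − (+0.000e+00/-2.131e+00) = 38.457866
converged: |Δa| < 1e-12 after 5 iterations
sag = a·(cosh(S/(2a)) − 1) = 38.457866·(cosh(1.384255) − 1) = 43.118226
T_max/T_min = cosh(S/(2a)) = 2.121181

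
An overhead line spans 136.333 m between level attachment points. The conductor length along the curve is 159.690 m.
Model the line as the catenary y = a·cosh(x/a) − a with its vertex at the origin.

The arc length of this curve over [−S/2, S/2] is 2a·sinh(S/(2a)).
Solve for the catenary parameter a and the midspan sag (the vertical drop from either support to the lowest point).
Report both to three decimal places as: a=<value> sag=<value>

a=68.897 sag=36.564

seed: a₀ = √(S³/(24(L−S))) = √(136.333³/(24·23.357)) = 67.233750
iter 1: u=1.013873  f(a)=+1.230e+00  f'(a)=-7.689e-01  a ← 67.233750 − (+1.230e+00/-7.689e-01) = 68.833820
iter 2: u=0.990305  f(a)=+4.529e-02  f'(a)=-7.132e-01  a ← 68.833820 − (+4.529e-02/-7.132e-01) = 68.897318
iter 3: u=0.989393  f(a)=+6.657e-05  f'(a)=-7.111e-01  a ← 68.897318 − (+6.657e-05/-7.111e-01) = 68.897412
iter 4: u=0.989391  f(a)=+1.443e-10  f'(a)=-7.111e-01  a ← 68.897412 − (+1.443e-10/-7.111e-01) = 68.897412
iter 5: u=0.989391  f(a)=-5.684e-14  f'(a)=-7.111e-01  a ← 68.897412 − (-5.684e-14/-7.111e-01) = 68.897412
converged: |Δa| < 1e-12 after 5 iterations
sag = a·(cosh(S/(2a)) − 1) = 68.897412·(cosh(0.989391) − 1) = 36.563848
T_max/T_min = cosh(S/(2a)) = 1.530700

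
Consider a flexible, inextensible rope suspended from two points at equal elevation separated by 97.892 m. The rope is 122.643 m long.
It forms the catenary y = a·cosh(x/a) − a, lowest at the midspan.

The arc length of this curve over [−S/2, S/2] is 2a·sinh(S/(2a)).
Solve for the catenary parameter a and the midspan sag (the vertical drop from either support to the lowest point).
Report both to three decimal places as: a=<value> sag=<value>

seed: a₀ = √(S³/(24(L−S))) = √(97.892³/(24·24.751)) = 39.739171
iter 1: u=1.231681  f(a)=+1.947e+00  f'(a)=-1.445e+00  a ← 39.739171 − (+1.947e+00/-1.445e+00) = 41.086184
iter 2: u=1.191301  f(a)=+1.034e-01  f'(a)=-1.295e+00  a ← 41.086184 − (+1.034e-01/-1.295e+00) = 41.165973
iter 3: u=1.188992  f(a)=+3.275e-04  f'(a)=-1.287e+00  a ← 41.165973 − (+3.275e-04/-1.287e+00) = 41.166227
iter 4: u=1.188984  f(a)=+3.312e-09  f'(a)=-1.287e+00  a ← 41.166227 − (+3.312e-09/-1.287e+00) = 41.166227
iter 5: u=1.188984  f(a)=+0.000e+00  f'(a)=-1.287e+00  a ← 41.166227 − (+0.000e+00/-1.287e+00) = 41.166227
converged: |Δa| < 1e-12 after 5 iterations
sag = a·(cosh(S/(2a)) − 1) = 41.166227·(cosh(1.188984) − 1) = 32.691641
T_max/T_min = cosh(S/(2a)) = 1.794137

a=41.166 sag=32.692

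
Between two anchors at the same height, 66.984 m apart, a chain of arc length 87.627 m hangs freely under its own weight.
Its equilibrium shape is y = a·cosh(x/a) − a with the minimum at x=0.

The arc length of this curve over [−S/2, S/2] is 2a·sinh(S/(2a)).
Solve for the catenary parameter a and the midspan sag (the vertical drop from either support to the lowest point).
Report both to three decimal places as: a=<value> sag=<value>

a=25.696 sag=25.097

seed: a₀ = √(S³/(24(L−S))) = √(66.984³/(24·20.643)) = 24.630010
iter 1: u=1.359805  f(a)=+1.995e+00  f'(a)=-2.007e+00  a ← 24.630010 − (+1.995e+00/-2.007e+00) = 25.623709
iter 2: u=1.307071  f(a)=+1.271e-01  f'(a)=-1.759e+00  a ← 25.623709 − (+1.271e-01/-1.759e+00) = 25.695947
iter 3: u=1.303396  f(a)=+5.933e-04  f'(a)=-1.743e+00  a ← 25.695947 − (+5.933e-04/-1.743e+00) = 25.696287
iter 4: u=1.303379  f(a)=+1.306e-08  f'(a)=-1.743e+00  a ← 25.696287 − (+1.306e-08/-1.743e+00) = 25.696287
iter 5: u=1.303379  f(a)=+0.000e+00  f'(a)=-1.743e+00  a ← 25.696287 − (+0.000e+00/-1.743e+00) = 25.696287
converged: |Δa| < 1e-12 after 5 iterations
sag = a·(cosh(S/(2a)) − 1) = 25.696287·(cosh(1.303379) − 1) = 25.096645
T_max/T_min = cosh(S/(2a)) = 1.976664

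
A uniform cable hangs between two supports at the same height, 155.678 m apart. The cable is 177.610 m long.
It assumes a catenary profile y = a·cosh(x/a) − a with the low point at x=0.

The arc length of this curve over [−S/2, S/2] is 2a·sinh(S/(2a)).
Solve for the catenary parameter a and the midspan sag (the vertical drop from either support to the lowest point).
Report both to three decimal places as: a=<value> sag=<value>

seed: a₀ = √(S³/(24(L−S))) = √(155.678³/(24·21.932)) = 84.663482
iter 1: u=0.919393  f(a)=+9.458e-01  f'(a)=-5.632e-01  a ← 84.663482 − (+9.458e-01/-5.632e-01) = 86.342734
iter 2: u=0.901512  f(a)=+2.887e-02  f'(a)=-5.293e-01  a ← 86.342734 − (+2.887e-02/-5.293e-01) = 86.397280
iter 3: u=0.900943  f(a)=+2.878e-05  f'(a)=-5.283e-01  a ← 86.397280 − (+2.878e-05/-5.283e-01) = 86.397335
iter 4: u=0.900942  f(a)=+2.871e-11  f'(a)=-5.283e-01  a ← 86.397335 − (+2.871e-11/-5.283e-01) = 86.397335
converged: |Δa| < 1e-12 after 4 iterations
sag = a·(cosh(S/(2a)) − 1) = 86.397335·(cosh(0.900942) − 1) = 37.501122
T_max/T_min = cosh(S/(2a)) = 1.434054

a=86.397 sag=37.501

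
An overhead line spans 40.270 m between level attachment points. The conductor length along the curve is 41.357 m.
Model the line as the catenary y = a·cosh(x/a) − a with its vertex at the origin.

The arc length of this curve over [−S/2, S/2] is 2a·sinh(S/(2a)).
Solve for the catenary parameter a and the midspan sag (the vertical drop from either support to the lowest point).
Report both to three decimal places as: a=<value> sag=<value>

seed: a₀ = √(S³/(24(L−S))) = √(40.270³/(24·1.087)) = 50.032482
iter 1: u=0.402439  f(a)=+8.836e-03  f'(a)=-4.416e-02  a ← 50.032482 − (+8.836e-03/-4.416e-02) = 50.232583
iter 2: u=0.400835  f(a)=+5.329e-05  f'(a)=-4.363e-02  a ← 50.232583 − (+5.329e-05/-4.363e-02) = 50.233805
iter 3: u=0.400826  f(a)=+1.965e-09  f'(a)=-4.363e-02  a ← 50.233805 − (+1.965e-09/-4.363e-02) = 50.233805
iter 4: u=0.400826  f(a)=-7.105e-15  f'(a)=-4.363e-02  a ← 50.233805 − (-7.105e-15/-4.363e-02) = 50.233805
converged: |Δa| < 1e-12 after 4 iterations
sag = a·(cosh(S/(2a)) − 1) = 50.233805·(cosh(0.400826) − 1) = 4.089629
T_max/T_min = cosh(S/(2a)) = 1.081412

a=50.234 sag=4.090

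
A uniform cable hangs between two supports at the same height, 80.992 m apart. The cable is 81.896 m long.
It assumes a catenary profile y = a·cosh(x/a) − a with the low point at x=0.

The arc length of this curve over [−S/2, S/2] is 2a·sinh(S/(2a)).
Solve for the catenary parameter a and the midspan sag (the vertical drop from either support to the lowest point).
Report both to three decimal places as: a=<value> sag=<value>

seed: a₀ = √(S³/(24(L−S))) = √(80.992³/(24·0.904)) = 156.485229
iter 1: u=0.258785  f(a)=+3.032e-03  f'(a)=-1.163e-02  a ← 156.485229 − (+3.032e-03/-1.163e-02) = 156.745891
iter 2: u=0.258354  f(a)=+7.592e-06  f'(a)=-1.157e-02  a ← 156.745891 − (+7.592e-06/-1.157e-02) = 156.746547
iter 3: u=0.258353  f(a)=+4.788e-11  f'(a)=-1.157e-02  a ← 156.746547 − (+4.788e-11/-1.157e-02) = 156.746547
iter 4: u=0.258353  f(a)=+0.000e+00  f'(a)=-1.157e-02  a ← 156.746547 − (+0.000e+00/-1.157e-02) = 156.746547
converged: |Δa| < 1e-12 after 4 iterations
sag = a·(cosh(S/(2a)) − 1) = 156.746547·(cosh(0.258353) − 1) = 5.260301
T_max/T_min = cosh(S/(2a)) = 1.033559

a=156.747 sag=5.260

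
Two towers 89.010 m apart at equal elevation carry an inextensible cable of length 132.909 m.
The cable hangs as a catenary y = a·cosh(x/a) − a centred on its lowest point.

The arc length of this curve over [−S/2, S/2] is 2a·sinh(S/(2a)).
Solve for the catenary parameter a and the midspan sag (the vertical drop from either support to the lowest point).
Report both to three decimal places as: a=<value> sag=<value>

seed: a₀ = √(S³/(24(L−S))) = √(89.010³/(24·43.899)) = 25.871718
iter 1: u=1.720218  f(a)=+6.972e+00  f'(a)=-4.510e+00  a ← 25.871718 − (+6.972e+00/-4.510e+00) = 27.417663
iter 2: u=1.623224  f(a)=+6.738e-01  f'(a)=-3.677e+00  a ← 27.417663 − (+6.738e-01/-3.677e+00) = 27.600922
iter 3: u=1.612446  f(a)=+7.780e-03  f'(a)=-3.592e+00  a ← 27.600922 − (+7.780e-03/-3.592e+00) = 27.603088
iter 4: u=1.612320  f(a)=+1.064e-06  f'(a)=-3.591e+00  a ← 27.603088 − (+1.064e-06/-3.591e+00) = 27.603088
iter 5: u=1.612320  f(a)=+2.842e-14  f'(a)=-3.591e+00  a ← 27.603088 − (+2.842e-14/-3.591e+00) = 27.603088
converged: |Δa| < 1e-12 after 5 iterations
sag = a·(cosh(S/(2a)) − 1) = 27.603088·(cosh(1.612320) − 1) = 44.356144
T_max/T_min = cosh(S/(2a)) = 2.606927

a=27.603 sag=44.356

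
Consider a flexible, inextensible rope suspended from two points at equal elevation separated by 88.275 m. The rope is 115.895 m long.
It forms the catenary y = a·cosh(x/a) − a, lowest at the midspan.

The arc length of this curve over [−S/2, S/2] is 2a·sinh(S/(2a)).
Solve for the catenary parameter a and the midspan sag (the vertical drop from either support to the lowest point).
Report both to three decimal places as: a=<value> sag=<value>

a=33.628 sag=33.370

seed: a₀ = √(S³/(24(L−S))) = √(88.275³/(24·27.620)) = 32.213590
iter 1: u=1.370152  f(a)=+2.712e+00  f'(a)=-2.059e+00  a ← 32.213590 − (+2.712e+00/-2.059e+00) = 33.530456
iter 2: u=1.316341  f(a)=+1.751e-01  f'(a)=-1.801e+00  a ← 33.530456 − (+1.751e-01/-1.801e+00) = 33.627703
iter 3: u=1.312534  f(a)=+8.422e-04  f'(a)=-1.784e+00  a ← 33.627703 − (+8.422e-04/-1.784e+00) = 33.628175
iter 4: u=1.312515  f(a)=+1.968e-08  f'(a)=-1.784e+00  a ← 33.628175 − (+1.968e-08/-1.784e+00) = 33.628175
iter 5: u=1.312515  f(a)=+2.842e-14  f'(a)=-1.784e+00  a ← 33.628175 − (+2.842e-14/-1.784e+00) = 33.628175
converged: |Δa| < 1e-12 after 5 iterations
sag = a·(cosh(S/(2a)) − 1) = 33.628175·(cosh(1.312515) − 1) = 33.370085
T_max/T_min = cosh(S/(2a)) = 1.992325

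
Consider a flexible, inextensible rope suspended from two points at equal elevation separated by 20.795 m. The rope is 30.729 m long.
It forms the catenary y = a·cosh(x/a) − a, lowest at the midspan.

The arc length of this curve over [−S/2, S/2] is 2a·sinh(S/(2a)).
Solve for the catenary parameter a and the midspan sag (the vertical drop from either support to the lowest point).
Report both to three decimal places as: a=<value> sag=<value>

a=6.541 sag=10.158

seed: a₀ = √(S³/(24(L−S))) = √(20.795³/(24·9.934)) = 6.141447
iter 1: u=1.693005  f(a)=+1.525e+00  f'(a)=-4.262e+00  a ← 6.141447 − (+1.525e+00/-4.262e+00) = 6.499176
iter 2: u=1.599818  f(a)=+1.434e-01  f'(a)=-3.495e+00  a ← 6.499176 − (+1.434e-01/-3.495e+00) = 6.540195
iter 3: u=1.589784  f(a)=+1.558e-03  f'(a)=-3.420e+00  a ← 6.540195 − (+1.558e-03/-3.420e+00) = 6.540651
iter 4: u=1.589674  f(a)=+1.885e-07  f'(a)=-3.419e+00  a ← 6.540651 − (+1.885e-07/-3.419e+00) = 6.540651
iter 5: u=1.589674  f(a)=+3.553e-15  f'(a)=-3.419e+00  a ← 6.540651 − (+3.553e-15/-3.419e+00) = 6.540651
converged: |Δa| < 1e-12 after 5 iterations
sag = a·(cosh(S/(2a)) − 1) = 6.540651·(cosh(1.589674) − 1) = 10.158091
T_max/T_min = cosh(S/(2a)) = 2.553070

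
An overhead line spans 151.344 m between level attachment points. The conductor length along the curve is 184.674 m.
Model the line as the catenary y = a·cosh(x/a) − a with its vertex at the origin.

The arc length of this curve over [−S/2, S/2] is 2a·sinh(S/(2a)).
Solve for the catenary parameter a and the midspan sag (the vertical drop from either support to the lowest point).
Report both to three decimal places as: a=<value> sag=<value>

a=67.903 sag=46.714

seed: a₀ = √(S³/(24(L−S))) = √(151.344³/(24·33.330)) = 65.830103
iter 1: u=1.149505  f(a)=+2.273e+00  f'(a)=-1.153e+00  a ← 65.830103 − (+2.273e+00/-1.153e+00) = 67.801352
iter 2: u=1.116084  f(a)=+1.061e-01  f'(a)=-1.048e+00  a ← 67.801352 − (+1.061e-01/-1.048e+00) = 67.902613
iter 3: u=1.114420  f(a)=+2.561e-04  f'(a)=-1.042e+00  a ← 67.902613 − (+2.561e-04/-1.042e+00) = 67.902859
iter 4: u=1.114416  f(a)=+1.501e-09  f'(a)=-1.042e+00  a ← 67.902859 − (+1.501e-09/-1.042e+00) = 67.902859
iter 5: u=1.114416  f(a)=+0.000e+00  f'(a)=-1.042e+00  a ← 67.902859 − (+0.000e+00/-1.042e+00) = 67.902859
converged: |Δa| < 1e-12 after 5 iterations
sag = a·(cosh(S/(2a)) − 1) = 67.902859·(cosh(1.114416) − 1) = 46.713544
T_max/T_min = cosh(S/(2a)) = 1.687947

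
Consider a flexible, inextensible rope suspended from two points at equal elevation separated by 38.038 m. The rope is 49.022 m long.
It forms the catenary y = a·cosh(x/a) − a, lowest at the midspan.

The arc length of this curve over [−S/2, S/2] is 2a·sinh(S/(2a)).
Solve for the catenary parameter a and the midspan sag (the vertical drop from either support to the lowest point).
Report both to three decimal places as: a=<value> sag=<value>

seed: a₀ = √(S³/(24(L−S))) = √(38.038³/(24·10.984)) = 14.449094
iter 1: u=1.316276  f(a)=+9.917e-01  f'(a)=-1.801e+00  a ← 14.449094 − (+9.917e-01/-1.801e+00) = 14.999875
iter 2: u=1.267944  f(a)=+5.953e-02  f'(a)=-1.590e+00  a ← 14.999875 − (+5.953e-02/-1.590e+00) = 15.037304
iter 3: u=1.264788  f(a)=+2.447e-04  f'(a)=-1.577e+00  a ← 15.037304 − (+2.447e-04/-1.577e+00) = 15.037459
iter 4: u=1.264775  f(a)=+4.175e-09  f'(a)=-1.577e+00  a ← 15.037459 − (+4.175e-09/-1.577e+00) = 15.037459
iter 5: u=1.264775  f(a)=+7.105e-15  f'(a)=-1.577e+00  a ← 15.037459 − (+7.105e-15/-1.577e+00) = 15.037459
converged: |Δa| < 1e-12 after 5 iterations
sag = a·(cosh(S/(2a)) − 1) = 15.037459·(cosh(1.264775) − 1) = 13.718659
T_max/T_min = cosh(S/(2a)) = 1.912299

a=15.037 sag=13.719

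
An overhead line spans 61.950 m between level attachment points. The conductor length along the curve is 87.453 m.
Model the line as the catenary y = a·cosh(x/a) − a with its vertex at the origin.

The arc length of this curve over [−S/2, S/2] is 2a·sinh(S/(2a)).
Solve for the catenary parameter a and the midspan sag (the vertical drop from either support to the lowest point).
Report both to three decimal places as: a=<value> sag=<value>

a=20.826 sag=27.607

seed: a₀ = √(S³/(24(L−S))) = √(61.950³/(24·25.503)) = 19.708824
iter 1: u=1.571631  f(a)=+3.341e+00  f'(a)=-3.286e+00  a ← 19.708824 − (+3.341e+00/-3.286e+00) = 20.725598
iter 2: u=1.494529  f(a)=+2.760e-01  f'(a)=-2.764e+00  a ← 20.725598 − (+2.760e-01/-2.764e+00) = 20.825452
iter 3: u=1.487363  f(a)=+2.257e-03  f'(a)=-2.719e+00  a ← 20.825452 − (+2.257e-03/-2.719e+00) = 20.826283
iter 4: u=1.487303  f(a)=+1.538e-07  f'(a)=-2.718e+00  a ← 20.826283 − (+1.538e-07/-2.718e+00) = 20.826283
iter 5: u=1.487303  f(a)=+1.421e-14  f'(a)=-2.718e+00  a ← 20.826283 − (+1.421e-14/-2.718e+00) = 20.826283
converged: |Δa| < 1e-12 after 5 iterations
sag = a·(cosh(S/(2a)) − 1) = 20.826283·(cosh(1.487303) − 1) = 27.606566
T_max/T_min = cosh(S/(2a)) = 2.325564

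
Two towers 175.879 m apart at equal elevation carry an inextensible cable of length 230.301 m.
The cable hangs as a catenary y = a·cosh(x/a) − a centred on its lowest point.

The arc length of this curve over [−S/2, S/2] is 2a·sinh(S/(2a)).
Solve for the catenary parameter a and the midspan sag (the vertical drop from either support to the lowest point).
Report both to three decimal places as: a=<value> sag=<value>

a=67.345 sag=66.053

seed: a₀ = √(S³/(24(L−S))) = √(175.879³/(24·54.422)) = 64.539874
iter 1: u=1.362561  f(a)=+5.281e+00  f'(a)=-2.021e+00  a ← 64.539874 − (+5.281e+00/-2.021e+00) = 67.152910
iter 2: u=1.309541  f(a)=+3.377e-01  f'(a)=-1.770e+00  a ← 67.152910 − (+3.377e-01/-1.770e+00) = 67.343666
iter 3: u=1.305832  f(a)=+1.589e-03  f'(a)=-1.754e+00  a ← 67.343666 − (+1.589e-03/-1.754e+00) = 67.344572
iter 4: u=1.305814  f(a)=+3.555e-08  f'(a)=-1.753e+00  a ← 67.344572 − (+3.555e-08/-1.753e+00) = 67.344572
iter 5: u=1.305814  f(a)=+0.000e+00  f'(a)=-1.753e+00  a ← 67.344572 − (+0.000e+00/-1.753e+00) = 67.344572
converged: |Δa| < 1e-12 after 5 iterations
sag = a·(cosh(S/(2a)) − 1) = 67.344572·(cosh(1.305814) − 1) = 66.053063
T_max/T_min = cosh(S/(2a)) = 1.980822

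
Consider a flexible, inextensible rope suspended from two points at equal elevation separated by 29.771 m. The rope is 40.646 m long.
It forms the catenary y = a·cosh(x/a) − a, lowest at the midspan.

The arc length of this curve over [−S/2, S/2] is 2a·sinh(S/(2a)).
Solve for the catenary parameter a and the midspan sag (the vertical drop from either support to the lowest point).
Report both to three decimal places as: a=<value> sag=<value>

seed: a₀ = √(S³/(24(L−S))) = √(29.771³/(24·10.875)) = 10.054718
iter 1: u=1.480449  f(a)=+1.256e+00  f'(a)=-2.676e+00  a ← 10.054718 − (+1.256e+00/-2.676e+00) = 10.524041
iter 2: u=1.414428  f(a)=+9.328e-02  f'(a)=-2.292e+00  a ← 10.524041 − (+9.328e-02/-2.292e+00) = 10.564743
iter 3: u=1.408979  f(a)=+6.060e-04  f'(a)=-2.262e+00  a ← 10.564743 − (+6.060e-04/-2.262e+00) = 10.565011
iter 4: u=1.408943  f(a)=+2.594e-08  f'(a)=-2.262e+00  a ← 10.565011 − (+2.594e-08/-2.262e+00) = 10.565011
iter 5: u=1.408943  f(a)=+0.000e+00  f'(a)=-2.262e+00  a ← 10.565011 − (+0.000e+00/-2.262e+00) = 10.565011
converged: |Δa| < 1e-12 after 5 iterations
sag = a·(cosh(S/(2a)) − 1) = 10.565011·(cosh(1.408943) − 1) = 12.340093
T_max/T_min = cosh(S/(2a)) = 2.168015

a=10.565 sag=12.340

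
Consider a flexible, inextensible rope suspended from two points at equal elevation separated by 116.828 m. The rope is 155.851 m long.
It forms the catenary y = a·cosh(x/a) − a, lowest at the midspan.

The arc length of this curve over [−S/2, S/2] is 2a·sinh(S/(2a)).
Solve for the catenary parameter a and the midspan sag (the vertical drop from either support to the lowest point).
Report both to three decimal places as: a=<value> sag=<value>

seed: a₀ = √(S³/(24(L−S))) = √(116.828³/(24·39.023)) = 41.262398
iter 1: u=1.415671  f(a)=+4.102e+00  f'(a)=-2.299e+00  a ← 41.262398 − (+4.102e+00/-2.299e+00) = 43.046993
iter 2: u=1.356982  f(a)=+2.811e-01  f'(a)=-1.993e+00  a ← 43.046993 − (+2.811e-01/-1.993e+00) = 43.188027
iter 3: u=1.352551  f(a)=+1.535e-03  f'(a)=-1.972e+00  a ← 43.188027 − (+1.535e-03/-1.972e+00) = 43.188806
iter 4: u=1.352526  f(a)=+4.634e-08  f'(a)=-1.972e+00  a ← 43.188806 − (+4.634e-08/-1.972e+00) = 43.188806
iter 5: u=1.352526  f(a)=+0.000e+00  f'(a)=-1.972e+00  a ← 43.188806 − (+0.000e+00/-1.972e+00) = 43.188806
converged: |Δa| < 1e-12 after 5 iterations
sag = a·(cosh(S/(2a)) − 1) = 43.188806·(cosh(1.352526) − 1) = 45.904721
T_max/T_min = cosh(S/(2a)) = 2.062885

a=43.189 sag=45.905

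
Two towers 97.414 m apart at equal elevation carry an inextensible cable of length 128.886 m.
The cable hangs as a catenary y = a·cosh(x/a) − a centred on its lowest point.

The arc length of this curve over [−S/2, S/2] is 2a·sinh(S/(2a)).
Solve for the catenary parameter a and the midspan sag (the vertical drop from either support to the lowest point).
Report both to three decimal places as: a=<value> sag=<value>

seed: a₀ = √(S³/(24(L−S))) = √(97.414³/(24·31.472)) = 34.983582
iter 1: u=1.392282  f(a)=+3.195e+00  f'(a)=-2.173e+00  a ← 34.983582 − (+3.195e+00/-2.173e+00) = 36.453858
iter 2: u=1.336127  f(a)=+2.125e-01  f'(a)=-1.893e+00  a ← 36.453858 − (+2.125e-01/-1.893e+00) = 36.566103
iter 3: u=1.332026  f(a)=+1.087e-03  f'(a)=-1.873e+00  a ← 36.566103 − (+1.087e-03/-1.873e+00) = 36.566684
iter 4: u=1.332005  f(a)=+2.881e-08  f'(a)=-1.873e+00  a ← 36.566684 − (+2.881e-08/-1.873e+00) = 36.566684
iter 5: u=1.332005  f(a)=+0.000e+00  f'(a)=-1.873e+00  a ← 36.566684 − (+0.000e+00/-1.873e+00) = 36.566684
converged: |Δa| < 1e-12 after 5 iterations
sag = a·(cosh(S/(2a)) − 1) = 36.566684·(cosh(1.332005) − 1) = 37.528003
T_max/T_min = cosh(S/(2a)) = 2.026289

a=36.567 sag=37.528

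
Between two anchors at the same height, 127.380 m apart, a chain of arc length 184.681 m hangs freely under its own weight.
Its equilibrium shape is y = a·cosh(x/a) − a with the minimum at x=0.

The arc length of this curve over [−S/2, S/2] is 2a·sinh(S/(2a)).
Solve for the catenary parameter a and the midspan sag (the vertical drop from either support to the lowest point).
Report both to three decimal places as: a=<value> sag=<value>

seed: a₀ = √(S³/(24(L−S))) = √(127.380³/(24·57.301)) = 38.767263
iter 1: u=1.642881  f(a)=+8.249e+00  f'(a)=-3.835e+00  a ← 38.767263 − (+8.249e+00/-3.835e+00) = 40.918283
iter 2: u=1.556517  f(a)=+7.363e-01  f'(a)=-3.178e+00  a ← 40.918283 − (+7.363e-01/-3.178e+00) = 41.149962
iter 3: u=1.547754  f(a)=+7.137e-03  f'(a)=-3.117e+00  a ← 41.149962 − (+7.137e-03/-3.117e+00) = 41.152251
iter 4: u=1.547667  f(a)=+6.849e-07  f'(a)=-3.116e+00  a ← 41.152251 − (+6.849e-07/-3.116e+00) = 41.152252
iter 5: u=1.547667  f(a)=+5.684e-14  f'(a)=-3.116e+00  a ← 41.152252 − (+5.684e-14/-3.116e+00) = 41.152252
converged: |Δa| < 1e-12 after 5 iterations
sag = a·(cosh(S/(2a)) − 1) = 41.152252·(cosh(1.547667) − 1) = 59.943128
T_max/T_min = cosh(S/(2a)) = 2.456618

a=41.152 sag=59.943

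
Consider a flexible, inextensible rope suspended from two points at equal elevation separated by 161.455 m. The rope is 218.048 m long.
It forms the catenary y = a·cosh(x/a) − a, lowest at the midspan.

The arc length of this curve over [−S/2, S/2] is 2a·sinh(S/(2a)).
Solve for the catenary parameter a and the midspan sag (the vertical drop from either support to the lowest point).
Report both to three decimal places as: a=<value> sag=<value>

a=58.385 sag=65.288

seed: a₀ = √(S³/(24(L−S))) = √(161.455³/(24·56.593)) = 55.666033
iter 1: u=1.450211  f(a)=+6.258e+00  f'(a)=-2.494e+00  a ← 55.666033 − (+6.258e+00/-2.494e+00) = 58.174896
iter 2: u=1.387669  f(a)=+4.479e-01  f'(a)=-2.149e+00  a ← 58.174896 − (+4.479e-01/-2.149e+00) = 58.383345
iter 3: u=1.382715  f(a)=+2.686e-03  f'(a)=-2.123e+00  a ← 58.383345 − (+2.686e-03/-2.123e+00) = 58.384610
iter 4: u=1.382685  f(a)=+9.788e-08  f'(a)=-2.123e+00  a ← 58.384610 − (+9.788e-08/-2.123e+00) = 58.384610
iter 5: u=1.382685  f(a)=+0.000e+00  f'(a)=-2.123e+00  a ← 58.384610 − (+0.000e+00/-2.123e+00) = 58.384610
converged: |Δa| < 1e-12 after 5 iterations
sag = a·(cosh(S/(2a)) − 1) = 58.384610·(cosh(1.382685) − 1) = 65.288326
T_max/T_min = cosh(S/(2a)) = 2.118245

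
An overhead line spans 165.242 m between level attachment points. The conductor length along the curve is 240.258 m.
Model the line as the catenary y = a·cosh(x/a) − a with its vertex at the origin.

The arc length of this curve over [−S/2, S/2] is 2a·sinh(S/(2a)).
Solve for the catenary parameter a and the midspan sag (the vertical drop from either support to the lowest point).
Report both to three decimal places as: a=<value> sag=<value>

seed: a₀ = √(S³/(24(L−S))) = √(165.242³/(24·75.016)) = 50.060835
iter 1: u=1.650412  f(a)=+1.090e+01  f'(a)=-3.897e+00  a ← 50.060835 − (+1.090e+01/-3.897e+00) = 52.859213
iter 2: u=1.563039  f(a)=+9.812e-01  f'(a)=-3.225e+00  a ← 52.859213 − (+9.812e-01/-3.225e+00) = 53.163502
iter 3: u=1.554093  f(a)=+9.678e-03  f'(a)=-3.161e+00  a ← 53.163502 − (+9.678e-03/-3.161e+00) = 53.166563
iter 4: u=1.554003  f(a)=+9.621e-07  f'(a)=-3.161e+00  a ← 53.166563 − (+9.621e-07/-3.161e+00) = 53.166564
iter 5: u=1.554003  f(a)=-2.842e-14  f'(a)=-3.161e+00  a ← 53.166564 − (-2.842e-14/-3.161e+00) = 53.166564
converged: |Δa| < 1e-12 after 5 iterations
sag = a·(cosh(S/(2a)) − 1) = 53.166564·(cosh(1.554003) − 1) = 78.201850
T_max/T_min = cosh(S/(2a)) = 2.470884

a=53.167 sag=78.202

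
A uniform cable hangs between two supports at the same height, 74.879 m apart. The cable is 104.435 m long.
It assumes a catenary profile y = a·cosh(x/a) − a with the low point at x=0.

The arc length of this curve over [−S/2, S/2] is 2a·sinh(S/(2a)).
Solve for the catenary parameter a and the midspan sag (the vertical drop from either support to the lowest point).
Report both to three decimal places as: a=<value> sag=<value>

a=25.655 sag=32.524

seed: a₀ = √(S³/(24(L−S))) = √(74.879³/(24·29.556)) = 24.328291
iter 1: u=1.538928  f(a)=+3.704e+00  f'(a)=-3.056e+00  a ← 24.328291 − (+3.704e+00/-3.056e+00) = 25.540259
iter 2: u=1.465901  f(a)=+2.948e-01  f'(a)=-2.587e+00  a ← 25.540259 − (+2.948e-01/-2.587e+00) = 25.654187
iter 3: u=1.459391  f(a)=+2.224e-03  f'(a)=-2.548e+00  a ← 25.654187 − (+2.224e-03/-2.548e+00) = 25.655059
iter 4: u=1.459342  f(a)=+1.287e-07  f'(a)=-2.548e+00  a ← 25.655059 − (+1.287e-07/-2.548e+00) = 25.655059
iter 5: u=1.459342  f(a)=+0.000e+00  f'(a)=-2.548e+00  a ← 25.655059 − (+0.000e+00/-2.548e+00) = 25.655059
converged: |Δa| < 1e-12 after 5 iterations
sag = a·(cosh(S/(2a)) − 1) = 25.655059·(cosh(1.459342) − 1) = 32.524399
T_max/T_min = cosh(S/(2a)) = 2.267758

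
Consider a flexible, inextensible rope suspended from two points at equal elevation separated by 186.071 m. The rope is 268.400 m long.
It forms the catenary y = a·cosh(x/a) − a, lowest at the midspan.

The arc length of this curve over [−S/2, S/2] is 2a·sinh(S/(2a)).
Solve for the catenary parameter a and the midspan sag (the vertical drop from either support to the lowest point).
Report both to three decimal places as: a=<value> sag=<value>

a=60.560 sag=86.672

seed: a₀ = √(S³/(24(L−S))) = √(186.071³/(24·82.329)) = 57.099985
iter 1: u=1.629344  f(a)=+1.165e+01  f'(a)=-3.725e+00  a ← 57.099985 − (+1.165e+01/-3.725e+00) = 60.225761
iter 2: u=1.544779  f(a)=+1.025e+00  f'(a)=-3.096e+00  a ← 60.225761 − (+1.025e+00/-3.096e+00) = 60.556674
iter 3: u=1.536338  f(a)=+9.622e-03  f'(a)=-3.038e+00  a ← 60.556674 − (+9.622e-03/-3.038e+00) = 60.559841
iter 4: u=1.536257  f(a)=+8.663e-07  f'(a)=-3.038e+00  a ← 60.559841 − (+8.663e-07/-3.038e+00) = 60.559841
iter 5: u=1.536257  f(a)=-5.684e-14  f'(a)=-3.038e+00  a ← 60.559841 − (-5.684e-14/-3.038e+00) = 60.559841
converged: |Δa| < 1e-12 after 5 iterations
sag = a·(cosh(S/(2a)) − 1) = 60.559841·(cosh(1.536257) − 1) = 86.671726
T_max/T_min = cosh(S/(2a)) = 2.431175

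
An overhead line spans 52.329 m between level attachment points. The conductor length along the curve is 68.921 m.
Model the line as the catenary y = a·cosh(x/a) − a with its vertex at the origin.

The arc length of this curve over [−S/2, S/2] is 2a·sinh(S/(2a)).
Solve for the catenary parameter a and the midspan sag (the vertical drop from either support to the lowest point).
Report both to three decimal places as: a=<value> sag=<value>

seed: a₀ = √(S³/(24(L−S))) = √(52.329³/(24·16.592)) = 18.969621
iter 1: u=1.379284  f(a)=+1.652e+00  f'(a)=-2.106e+00  a ← 18.969621 − (+1.652e+00/-2.106e+00) = 19.754056
iter 2: u=1.324513  f(a)=+1.080e-01  f'(a)=-1.838e+00  a ← 19.754056 − (+1.080e-01/-1.838e+00) = 19.812788
iter 3: u=1.320586  f(a)=+5.329e-04  f'(a)=-1.820e+00  a ← 19.812788 − (+5.329e-04/-1.820e+00) = 19.813081
iter 4: u=1.320567  f(a)=+1.312e-08  f'(a)=-1.820e+00  a ← 19.813081 − (+1.312e-08/-1.820e+00) = 19.813081
iter 5: u=1.320567  f(a)=+0.000e+00  f'(a)=-1.820e+00  a ← 19.813081 − (+0.000e+00/-1.820e+00) = 19.813081
converged: |Δa| < 1e-12 after 5 iterations
sag = a·(cosh(S/(2a)) − 1) = 19.813081·(cosh(1.320567) − 1) = 19.937193
T_max/T_min = cosh(S/(2a)) = 2.006264

a=19.813 sag=19.937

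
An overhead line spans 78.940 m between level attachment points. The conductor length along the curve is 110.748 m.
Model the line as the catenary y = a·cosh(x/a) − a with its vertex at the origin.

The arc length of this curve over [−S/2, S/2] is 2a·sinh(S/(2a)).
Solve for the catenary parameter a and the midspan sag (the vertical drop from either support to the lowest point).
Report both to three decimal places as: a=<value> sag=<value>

a=26.796 sag=34.721

seed: a₀ = √(S³/(24(L−S))) = √(78.940³/(24·31.808)) = 25.384691
iter 1: u=1.554874  f(a)=+4.074e+00  f'(a)=-3.167e+00  a ← 25.384691 − (+4.074e+00/-3.167e+00) = 26.671191
iter 2: u=1.479874  f(a)=+3.302e-01  f'(a)=-2.672e+00  a ← 26.671191 − (+3.302e-01/-2.672e+00) = 26.794747
iter 3: u=1.473050  f(a)=+2.592e-03  f'(a)=-2.631e+00  a ← 26.794747 − (+2.592e-03/-2.631e+00) = 26.795732
iter 4: u=1.472996  f(a)=+1.624e-07  f'(a)=-2.630e+00  a ← 26.795732 − (+1.624e-07/-2.630e+00) = 26.795732
iter 5: u=1.472996  f(a)=+1.421e-14  f'(a)=-2.630e+00  a ← 26.795732 − (+1.421e-14/-2.630e+00) = 26.795732
converged: |Δa| < 1e-12 after 5 iterations
sag = a·(cosh(S/(2a)) − 1) = 26.795732·(cosh(1.472996) − 1) = 34.720860
T_max/T_min = cosh(S/(2a)) = 2.295761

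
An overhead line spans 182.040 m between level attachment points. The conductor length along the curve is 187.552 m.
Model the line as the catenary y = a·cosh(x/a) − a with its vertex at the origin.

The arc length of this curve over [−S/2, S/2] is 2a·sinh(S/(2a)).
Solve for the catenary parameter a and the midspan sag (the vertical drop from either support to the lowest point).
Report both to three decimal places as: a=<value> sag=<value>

seed: a₀ = √(S³/(24(L−S))) = √(182.040³/(24·5.512)) = 213.545299
iter 1: u=0.426233  f(a)=+5.029e-02  f'(a)=-5.257e-02  a ← 213.545299 − (+5.029e-02/-5.257e-02) = 214.501905
iter 2: u=0.424332  f(a)=+3.399e-04  f'(a)=-5.186e-02  a ← 214.501905 − (+3.399e-04/-5.186e-02) = 214.508460
iter 3: u=0.424319  f(a)=+1.577e-08  f'(a)=-5.185e-02  a ← 214.508460 − (+1.577e-08/-5.185e-02) = 214.508460
iter 4: u=0.424319  f(a)=+0.000e+00  f'(a)=-5.185e-02  a ← 214.508460 − (+0.000e+00/-5.185e-02) = 214.508460
converged: |Δa| < 1e-12 after 4 iterations
sag = a·(cosh(S/(2a)) − 1) = 214.508460·(cosh(0.424319) − 1) = 19.602235
T_max/T_min = cosh(S/(2a)) = 1.091382

a=214.508 sag=19.602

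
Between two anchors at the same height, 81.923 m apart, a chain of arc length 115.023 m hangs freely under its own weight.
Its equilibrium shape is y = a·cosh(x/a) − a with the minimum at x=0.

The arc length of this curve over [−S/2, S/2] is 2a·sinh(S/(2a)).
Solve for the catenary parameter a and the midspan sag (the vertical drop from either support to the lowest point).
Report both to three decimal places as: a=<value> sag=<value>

a=27.774 sag=36.093

seed: a₀ = √(S³/(24(L−S))) = √(81.923³/(24·33.100)) = 26.308080
iter 1: u=1.556993  f(a)=+4.252e+00  f'(a)=-3.182e+00  a ← 26.308080 − (+4.252e+00/-3.182e+00) = 27.644400
iter 2: u=1.481729  f(a)=+3.454e-01  f'(a)=-2.684e+00  a ← 27.644400 − (+3.454e-01/-2.684e+00) = 27.773105
iter 3: u=1.474862  f(a)=+2.726e-03  f'(a)=-2.642e+00  a ← 27.773105 − (+2.726e-03/-2.642e+00) = 27.774136
iter 4: u=1.474807  f(a)=+1.726e-07  f'(a)=-2.641e+00  a ← 27.774136 − (+1.726e-07/-2.641e+00) = 27.774136
iter 5: u=1.474807  f(a)=+0.000e+00  f'(a)=-2.641e+00  a ← 27.774136 − (+0.000e+00/-2.641e+00) = 27.774136
converged: |Δa| < 1e-12 after 5 iterations
sag = a·(cosh(S/(2a)) − 1) = 27.774136·(cosh(1.474807) − 1) = 36.092720
T_max/T_min = cosh(S/(2a)) = 2.299508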